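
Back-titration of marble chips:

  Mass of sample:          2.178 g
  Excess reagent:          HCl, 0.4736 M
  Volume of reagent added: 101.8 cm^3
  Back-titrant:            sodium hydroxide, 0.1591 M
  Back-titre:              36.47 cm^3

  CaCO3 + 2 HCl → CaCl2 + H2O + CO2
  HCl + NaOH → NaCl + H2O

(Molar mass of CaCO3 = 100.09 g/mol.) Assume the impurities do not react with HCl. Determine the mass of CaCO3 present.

2.122 g

n(HCl) added = 0.1018 × 0.4736 = 0.04821 mol
n(NaOH) used in back-titration = 0.03647 × 0.1591 = 5.802 × 10^-3 mol
n(HCl) left over = 5.802 × 10^-3 mol (1:1 ratio)
n(HCl) consumed by analyte = 0.04821 − 5.802 × 10^-3 = 0.04241 mol
From the 1:2 ratio, n(CaCO3) = 1/2 × 0.04241 = 0.02121 mol
mass of CaCO3 = 0.02121 × 100.09 = 2.122 g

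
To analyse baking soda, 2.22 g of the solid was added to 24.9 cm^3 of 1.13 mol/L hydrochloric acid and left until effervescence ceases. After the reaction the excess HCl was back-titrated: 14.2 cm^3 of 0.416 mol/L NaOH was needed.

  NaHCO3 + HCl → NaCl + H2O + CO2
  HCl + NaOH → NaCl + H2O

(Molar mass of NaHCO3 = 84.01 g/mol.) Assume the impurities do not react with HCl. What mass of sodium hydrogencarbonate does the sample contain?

1.87 g

n(HCl) added = 0.0249 × 1.13 = 0.0281 mol
n(NaOH) used in back-titration = 0.0142 × 0.416 = 5.91 × 10^-3 mol
n(HCl) left over = 5.91 × 10^-3 mol (1:1 ratio)
n(HCl) consumed by analyte = 0.0281 − 5.91 × 10^-3 = 0.0222 mol
n(NaHCO3) = 0.0222 mol (1:1 ratio)
mass of NaHCO3 = 0.0222 × 84.01 = 1.87 g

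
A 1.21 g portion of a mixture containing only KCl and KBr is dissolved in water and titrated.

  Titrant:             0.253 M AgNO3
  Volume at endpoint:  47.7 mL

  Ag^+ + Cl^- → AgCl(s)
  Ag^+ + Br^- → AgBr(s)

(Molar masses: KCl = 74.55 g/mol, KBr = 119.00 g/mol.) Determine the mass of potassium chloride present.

n(AgNO3) = 0.0477 × 0.253 = 0.0121 mol
Let x = n(KCl), y = n(KBr).
Titrant: 1x + 1y = 0.0121;  mass: 74.55x + 119.00y = 1.21
Solving, x = 5.09 × 10^-3 mol, y = 6.98 × 10^-3 mol
mass of KCl = 5.09 × 10^-3 × 74.55 = 0.379 g

0.379 g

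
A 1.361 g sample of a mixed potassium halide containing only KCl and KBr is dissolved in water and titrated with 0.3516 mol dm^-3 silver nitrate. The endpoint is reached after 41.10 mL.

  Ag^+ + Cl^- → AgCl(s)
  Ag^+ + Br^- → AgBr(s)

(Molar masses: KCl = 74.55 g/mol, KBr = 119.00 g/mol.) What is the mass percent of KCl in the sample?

44.20 %

n(AgNO3) = 0.04110 × 0.3516 = 0.01445 mol
Let x = n(KCl), y = n(KBr).
Titrant: 1x + 1y = 0.01445;  mass: 74.55x + 119.00y = 1.361
Solving, x = 8.068 × 10^-3 mol, y = 6.382 × 10^-3 mol
mass of KCl = 8.068 × 10^-3 × 74.55 = 0.6015 g
% KCl = 0.6015 / 1.361 × 100 = 44.20 %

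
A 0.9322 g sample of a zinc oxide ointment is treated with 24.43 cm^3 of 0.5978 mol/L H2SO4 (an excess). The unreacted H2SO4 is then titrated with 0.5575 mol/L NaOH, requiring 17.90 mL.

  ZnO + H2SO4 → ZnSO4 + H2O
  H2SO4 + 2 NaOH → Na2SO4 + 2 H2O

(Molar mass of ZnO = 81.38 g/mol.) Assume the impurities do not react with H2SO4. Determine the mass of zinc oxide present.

n(H2SO4) added = 0.02443 × 0.5978 = 0.01460 mol
n(NaOH) used in back-titration = 0.01790 × 0.5575 = 9.979 × 10^-3 mol
From the 1:2 ratio, n(H2SO4) left over = 1/2 × 9.979 × 10^-3 = 4.990 × 10^-3 mol
n(H2SO4) consumed by analyte = 0.01460 − 4.990 × 10^-3 = 9.615 × 10^-3 mol
n(ZnO) = 9.615 × 10^-3 mol (1:1 ratio)
mass of ZnO = 9.615 × 10^-3 × 81.38 = 0.7824 g

0.7824 g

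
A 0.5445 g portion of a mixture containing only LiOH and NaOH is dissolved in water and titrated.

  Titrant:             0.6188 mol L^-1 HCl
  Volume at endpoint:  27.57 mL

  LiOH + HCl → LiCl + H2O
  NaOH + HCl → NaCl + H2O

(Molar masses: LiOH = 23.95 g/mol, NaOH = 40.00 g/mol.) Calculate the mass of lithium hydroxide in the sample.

0.2058 g

n(HCl) = 0.02757 × 0.6188 = 0.01706 mol
Let x = n(LiOH), y = n(NaOH).
Titrant: 1x + 1y = 0.01706;  mass: 23.95x + 40.00y = 0.5445
Solving, x = 8.593 × 10^-3 mol, y = 8.468 × 10^-3 mol
mass of LiOH = 8.593 × 10^-3 × 23.95 = 0.2058 g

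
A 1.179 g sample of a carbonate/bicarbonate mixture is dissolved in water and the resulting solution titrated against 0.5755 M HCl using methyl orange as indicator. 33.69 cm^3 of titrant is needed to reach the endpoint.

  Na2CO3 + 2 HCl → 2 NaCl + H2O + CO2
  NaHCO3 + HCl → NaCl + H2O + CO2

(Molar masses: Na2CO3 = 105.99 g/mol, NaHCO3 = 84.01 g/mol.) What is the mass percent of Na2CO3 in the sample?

n(HCl) = 0.03369 × 0.5755 = 0.01939 mol
Let x = n(Na2CO3), y = n(NaHCO3).
Titrant: 2x + 1y = 0.01939;  mass: 105.99x + 84.01y = 1.179
Solving, x = 7.252 × 10^-3 mol, y = 4.885 × 10^-3 mol
mass of Na2CO3 = 7.252 × 10^-3 × 105.99 = 0.7686 g
% Na2CO3 = 0.7686 / 1.179 × 100 = 65.19 %

65.19 %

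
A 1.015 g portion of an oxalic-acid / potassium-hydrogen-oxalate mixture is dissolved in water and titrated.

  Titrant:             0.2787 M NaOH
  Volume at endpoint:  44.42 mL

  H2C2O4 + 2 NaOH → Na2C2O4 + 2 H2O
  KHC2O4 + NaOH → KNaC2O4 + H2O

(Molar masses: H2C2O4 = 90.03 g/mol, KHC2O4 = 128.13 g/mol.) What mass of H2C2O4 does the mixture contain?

0.3094 g

n(NaOH) = 0.04442 × 0.2787 = 0.01238 mol
Let x = n(H2C2O4), y = n(KHC2O4).
Titrant: 2x + 1y = 0.01238;  mass: 90.03x + 128.13y = 1.015
Solving, x = 3.436 × 10^-3 mol, y = 5.507 × 10^-3 mol
mass of H2C2O4 = 3.436 × 10^-3 × 90.03 = 0.3094 g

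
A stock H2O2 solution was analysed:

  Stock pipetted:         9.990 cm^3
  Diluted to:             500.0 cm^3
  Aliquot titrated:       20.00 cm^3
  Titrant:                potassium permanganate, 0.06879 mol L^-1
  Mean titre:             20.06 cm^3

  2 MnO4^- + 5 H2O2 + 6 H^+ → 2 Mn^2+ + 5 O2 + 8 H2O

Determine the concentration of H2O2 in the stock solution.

8.633 mol/L

n(KMnO4) = 0.02006 × 0.06879 = 1.380 × 10^-3 mol
From the 5:2 ratio, n(H2O2) in the aliquot = 5/2 × 1.380 × 10^-3 = 3.450 × 10^-3 mol
[H2O2]_dilute = 3.450 × 10^-3 / 0.02000 = 0.1725 mol/L
Dilution factor = 500.0 / 9.990 = 50.05
[H2O2]_stock = 0.1725 × 50.05 = 8.633 mol/L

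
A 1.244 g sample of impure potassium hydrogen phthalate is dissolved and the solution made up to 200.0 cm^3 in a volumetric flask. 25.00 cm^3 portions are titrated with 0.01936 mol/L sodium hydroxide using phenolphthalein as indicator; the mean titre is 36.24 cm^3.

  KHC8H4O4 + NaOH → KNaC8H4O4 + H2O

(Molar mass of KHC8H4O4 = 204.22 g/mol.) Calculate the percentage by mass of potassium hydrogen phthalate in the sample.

92.14 %

n(NaOH) per titration = 0.03624 × 0.01936 = 7.016 × 10^-4 mol
n(KHC8H4O4) in each aliquot = 7.016 × 10^-4 mol (1:1 ratio)
n(KHC8H4O4) in the whole flask = 7.016 × 10^-4 × 200.0/25.00 = 5.613 × 10^-3 mol
mass of KHC8H4O4 = 5.613 × 10^-3 × 204.22 = 1.146 g
% KHC8H4O4 = 1.146 / 1.244 × 100 = 92.14 %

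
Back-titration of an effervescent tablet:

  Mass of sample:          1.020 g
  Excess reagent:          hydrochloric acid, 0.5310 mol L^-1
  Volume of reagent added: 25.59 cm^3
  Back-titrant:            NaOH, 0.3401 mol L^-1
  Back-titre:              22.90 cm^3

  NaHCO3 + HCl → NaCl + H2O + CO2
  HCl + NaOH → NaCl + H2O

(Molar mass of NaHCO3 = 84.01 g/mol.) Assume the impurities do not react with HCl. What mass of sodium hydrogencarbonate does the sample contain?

n(HCl) added = 0.02559 × 0.5310 = 0.01359 mol
n(NaOH) used in back-titration = 0.02290 × 0.3401 = 7.788 × 10^-3 mol
n(HCl) left over = 7.788 × 10^-3 mol (1:1 ratio)
n(HCl) consumed by analyte = 0.01359 − 7.788 × 10^-3 = 5.800 × 10^-3 mol
n(NaHCO3) = 5.800 × 10^-3 mol (1:1 ratio)
mass of NaHCO3 = 5.800 × 10^-3 × 84.01 = 0.4873 g

0.4873 g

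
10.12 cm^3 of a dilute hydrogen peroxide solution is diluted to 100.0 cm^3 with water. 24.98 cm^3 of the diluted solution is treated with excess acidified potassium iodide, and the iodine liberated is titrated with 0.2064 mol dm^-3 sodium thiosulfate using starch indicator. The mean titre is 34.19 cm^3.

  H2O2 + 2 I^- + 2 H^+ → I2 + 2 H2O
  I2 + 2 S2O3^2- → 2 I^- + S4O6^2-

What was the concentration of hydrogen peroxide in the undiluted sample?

n(S2O3^2-) = 0.03419 × 0.2064 = 7.057 × 10^-3 mol
n(I2) = n(S2O3^2-)/2 = 3.528 × 10^-3 mol
n(H2O2) in the aliquot = 3.528 × 10^-3 mol (1:1 ratio)
[H2O2]_dilute = 3.528 × 10^-3 / 0.02498 = 0.1412 mol/L
[H2O2]_original = 0.1412 × 100.0/10.12 = 1.396 mol/L

1.396 mol/L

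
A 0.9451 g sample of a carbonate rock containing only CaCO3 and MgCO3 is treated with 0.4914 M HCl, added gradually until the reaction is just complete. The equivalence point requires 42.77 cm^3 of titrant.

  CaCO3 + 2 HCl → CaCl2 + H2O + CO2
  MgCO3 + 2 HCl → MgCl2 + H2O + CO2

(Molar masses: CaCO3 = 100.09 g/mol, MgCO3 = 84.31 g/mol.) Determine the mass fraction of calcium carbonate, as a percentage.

39.68 %

n(HCl) = 0.04277 × 0.4914 = 0.02102 mol
Let x = n(CaCO3), y = n(MgCO3).
Titrant: 2x + 2y = 0.02102;  mass: 100.09x + 84.31y = 0.9451
Solving, x = 3.747 × 10^-3 mol, y = 6.762 × 10^-3 mol
mass of CaCO3 = 3.747 × 10^-3 × 100.09 = 0.3750 g
% CaCO3 = 0.3750 / 0.9451 × 100 = 39.68 %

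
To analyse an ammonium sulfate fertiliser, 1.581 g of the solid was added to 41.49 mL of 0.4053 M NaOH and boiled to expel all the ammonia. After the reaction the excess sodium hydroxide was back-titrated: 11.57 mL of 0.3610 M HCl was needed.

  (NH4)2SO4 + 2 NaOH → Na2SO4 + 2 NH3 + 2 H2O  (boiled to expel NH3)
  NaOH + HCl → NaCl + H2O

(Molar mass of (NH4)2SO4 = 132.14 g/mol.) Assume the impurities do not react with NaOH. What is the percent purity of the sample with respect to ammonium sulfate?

n(NaOH) added = 0.04149 × 0.4053 = 0.01682 mol
n(HCl) used in back-titration = 0.01157 × 0.3610 = 4.177 × 10^-3 mol
n(NaOH) left over = 4.177 × 10^-3 mol (1:1 ratio)
n(NaOH) consumed by analyte = 0.01682 − 4.177 × 10^-3 = 0.01264 mol
From the 1:2 ratio, n((NH4)2SO4) = 1/2 × 0.01264 = 6.320 × 10^-3 mol
mass of (NH4)2SO4 = 6.320 × 10^-3 × 132.14 = 0.8351 g
% (NH4)2SO4 = 0.8351 / 1.581 × 100 = 52.82 %

52.82 %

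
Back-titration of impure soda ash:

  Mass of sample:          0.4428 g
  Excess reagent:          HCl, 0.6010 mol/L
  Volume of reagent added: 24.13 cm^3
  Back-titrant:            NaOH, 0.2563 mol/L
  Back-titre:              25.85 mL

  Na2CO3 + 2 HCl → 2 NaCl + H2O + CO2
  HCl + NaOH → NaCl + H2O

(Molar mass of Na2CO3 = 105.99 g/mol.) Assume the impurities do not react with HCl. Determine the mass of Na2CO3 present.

0.4174 g

n(HCl) added = 0.02413 × 0.6010 = 0.01450 mol
n(NaOH) used in back-titration = 0.02585 × 0.2563 = 6.625 × 10^-3 mol
n(HCl) left over = 6.625 × 10^-3 mol (1:1 ratio)
n(HCl) consumed by analyte = 0.01450 − 6.625 × 10^-3 = 7.877 × 10^-3 mol
From the 1:2 ratio, n(Na2CO3) = 1/2 × 7.877 × 10^-3 = 3.938 × 10^-3 mol
mass of Na2CO3 = 3.938 × 10^-3 × 105.99 = 0.4174 g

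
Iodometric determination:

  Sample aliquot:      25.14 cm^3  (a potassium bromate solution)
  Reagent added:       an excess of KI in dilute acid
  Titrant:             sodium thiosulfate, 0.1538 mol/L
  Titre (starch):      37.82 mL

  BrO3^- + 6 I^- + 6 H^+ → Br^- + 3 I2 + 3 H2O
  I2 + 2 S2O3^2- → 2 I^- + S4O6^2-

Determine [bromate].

n(S2O3^2-) = 0.03782 × 0.1538 = 5.817 × 10^-3 mol
n(I2) = n(S2O3^2-)/2 = 2.908 × 10^-3 mol
From the 1:3 ratio, n(BrO3^-) in the aliquot = 1/3 × 2.908 × 10^-3 = 9.695 × 10^-4 mol
[BrO3^-] = 9.695 × 10^-4 / 0.02514 = 0.03856 mol/L

0.03856 mol/L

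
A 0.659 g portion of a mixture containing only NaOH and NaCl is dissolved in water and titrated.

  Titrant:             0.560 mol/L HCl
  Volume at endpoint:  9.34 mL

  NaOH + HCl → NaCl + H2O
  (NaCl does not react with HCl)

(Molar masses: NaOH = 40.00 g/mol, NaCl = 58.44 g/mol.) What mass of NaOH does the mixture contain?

0.209 g

n(HCl) = 0.00934 × 0.560 = 5.23 × 10^-3 mol
Let x = n(NaOH), y = n(NaCl).
Titrant: 1x = 5.23 × 10^-3;  mass: 40.00x + 58.44y = 0.659
Solving, x = 5.23 × 10^-3 mol, y = 7.70 × 10^-3 mol
mass of NaOH = 5.23 × 10^-3 × 40.00 = 0.209 g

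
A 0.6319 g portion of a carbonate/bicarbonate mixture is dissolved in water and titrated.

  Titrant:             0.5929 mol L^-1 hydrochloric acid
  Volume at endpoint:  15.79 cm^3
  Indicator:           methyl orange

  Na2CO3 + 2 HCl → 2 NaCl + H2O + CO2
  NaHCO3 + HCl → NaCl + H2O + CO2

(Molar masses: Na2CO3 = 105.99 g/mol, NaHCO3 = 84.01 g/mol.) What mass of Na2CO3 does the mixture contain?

0.2642 g

n(HCl) = 0.01579 × 0.5929 = 9.362 × 10^-3 mol
Let x = n(Na2CO3), y = n(NaHCO3).
Titrant: 2x + 1y = 9.362 × 10^-3;  mass: 105.99x + 84.01y = 0.6319
Solving, x = 2.492 × 10^-3 mol, y = 4.377 × 10^-3 mol
mass of Na2CO3 = 2.492 × 10^-3 × 105.99 = 0.2642 g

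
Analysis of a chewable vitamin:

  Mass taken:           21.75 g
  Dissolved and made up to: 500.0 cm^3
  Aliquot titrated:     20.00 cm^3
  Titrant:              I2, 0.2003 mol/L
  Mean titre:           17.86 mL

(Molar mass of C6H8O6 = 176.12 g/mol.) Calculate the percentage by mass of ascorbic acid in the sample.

72.42 %

C6H8O6 + I2 → C6H6O6 + 2 HI
n(I2) per titration = 0.01786 × 0.2003 = 3.577 × 10^-3 mol
n(C6H8O6) in each aliquot = 3.577 × 10^-3 mol (1:1 ratio)
n(C6H8O6) in the whole flask = 3.577 × 10^-3 × 500.0/20.00 = 0.08943 mol
mass of C6H8O6 = 0.08943 × 176.12 = 15.75 g
% C6H8O6 = 15.75 / 21.75 × 100 = 72.42 %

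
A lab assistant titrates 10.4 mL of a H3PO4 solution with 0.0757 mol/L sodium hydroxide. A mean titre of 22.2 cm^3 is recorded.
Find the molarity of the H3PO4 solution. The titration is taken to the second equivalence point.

0.0808 mol/L

H3PO4 + 2 NaOH → Na2HPO4 + 2 H2O
n(NaOH) = 0.0222 L × 0.0757 mol/L = 1.68 × 10^-3 mol
From the 1:2 mole ratio, n(H3PO4) = 1/2 × 1.68 × 10^-3 = 8.40 × 10^-4 mol
[H3PO4] = 8.40 × 10^-4 mol / 0.0104 L = 0.0808 mol/L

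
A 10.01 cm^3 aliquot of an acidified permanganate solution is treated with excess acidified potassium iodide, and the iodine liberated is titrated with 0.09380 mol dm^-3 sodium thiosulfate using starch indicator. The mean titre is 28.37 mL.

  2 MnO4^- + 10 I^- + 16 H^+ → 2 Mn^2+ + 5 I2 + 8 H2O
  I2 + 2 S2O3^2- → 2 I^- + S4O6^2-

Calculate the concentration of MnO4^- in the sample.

n(S2O3^2-) = 0.02837 × 0.09380 = 2.661 × 10^-3 mol
n(I2) = n(S2O3^2-)/2 = 1.331 × 10^-3 mol
From the 2:5 ratio, n(MnO4^-) in the aliquot = 2/5 × 1.331 × 10^-3 = 5.322 × 10^-4 mol
[MnO4^-] = 5.322 × 10^-4 / 0.01001 = 0.05317 mol/L

0.05317 mol/L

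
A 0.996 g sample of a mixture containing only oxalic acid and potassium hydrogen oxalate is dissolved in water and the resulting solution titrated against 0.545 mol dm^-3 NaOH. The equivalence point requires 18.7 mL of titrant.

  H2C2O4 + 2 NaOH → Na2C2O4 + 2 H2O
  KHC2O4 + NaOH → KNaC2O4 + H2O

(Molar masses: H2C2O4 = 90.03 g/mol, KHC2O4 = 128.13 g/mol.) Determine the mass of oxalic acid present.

0.168 g

n(NaOH) = 0.0187 × 0.545 = 0.0102 mol
Let x = n(H2C2O4), y = n(KHC2O4).
Titrant: 2x + 1y = 0.0102;  mass: 90.03x + 128.13y = 0.996
Solving, x = 1.86 × 10^-3 mol, y = 6.46 × 10^-3 mol
mass of H2C2O4 = 1.86 × 10^-3 × 90.03 = 0.168 g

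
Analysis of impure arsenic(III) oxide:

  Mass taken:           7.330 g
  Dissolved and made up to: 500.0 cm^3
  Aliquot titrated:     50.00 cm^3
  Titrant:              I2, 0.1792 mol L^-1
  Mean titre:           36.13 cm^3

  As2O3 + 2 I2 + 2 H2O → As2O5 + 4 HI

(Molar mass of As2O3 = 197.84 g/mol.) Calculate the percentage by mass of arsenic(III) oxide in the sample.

87.37 %

n(I2) per titration = 0.03613 × 0.1792 = 6.474 × 10^-3 mol
From the 1:2 ratio, n(As2O3) in each aliquot = 1/2 × 6.474 × 10^-3 = 3.237 × 10^-3 mol
n(As2O3) in the whole flask = 3.237 × 10^-3 × 500.0/50.00 = 0.03237 mol
mass of As2O3 = 0.03237 × 197.84 = 6.405 g
% As2O3 = 6.405 / 7.330 × 100 = 87.37 %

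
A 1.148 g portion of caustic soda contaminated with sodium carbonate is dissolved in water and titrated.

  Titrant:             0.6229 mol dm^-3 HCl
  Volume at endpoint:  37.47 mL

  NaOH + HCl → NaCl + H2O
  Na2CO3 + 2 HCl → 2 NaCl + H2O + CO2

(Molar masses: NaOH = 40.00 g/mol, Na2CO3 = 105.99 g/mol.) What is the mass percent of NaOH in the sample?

23.84 %

n(HCl) = 0.03747 × 0.6229 = 0.02334 mol
Let x = n(NaOH), y = n(Na2CO3).
Titrant: 1x + 2y = 0.02334;  mass: 40.00x + 105.99y = 1.148
Solving, x = 6.842 × 10^-3 mol, y = 8.249 × 10^-3 mol
mass of NaOH = 6.842 × 10^-3 × 40.00 = 0.2737 g
% NaOH = 0.2737 / 1.148 × 100 = 23.84 %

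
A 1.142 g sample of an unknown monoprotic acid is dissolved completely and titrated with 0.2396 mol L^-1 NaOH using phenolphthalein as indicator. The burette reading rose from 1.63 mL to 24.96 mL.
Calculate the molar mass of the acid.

204.3 g/mol

n(NaOH) = 0.02333 L × 0.2396 mol/L = 5.590 × 10^-3 mol
n(HA) = 5.590 × 10^-3 mol (1:1 ratio)
M = m / n = 1.142 g / 5.590 × 10^-3 mol = 204.3 g/mol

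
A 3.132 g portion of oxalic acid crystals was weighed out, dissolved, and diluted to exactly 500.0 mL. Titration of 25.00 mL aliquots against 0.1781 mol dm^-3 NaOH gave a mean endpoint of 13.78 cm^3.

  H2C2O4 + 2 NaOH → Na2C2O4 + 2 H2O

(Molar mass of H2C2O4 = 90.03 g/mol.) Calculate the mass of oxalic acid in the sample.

2.210 g

n(NaOH) per titration = 0.01378 × 0.1781 = 2.454 × 10^-3 mol
From the 1:2 ratio, n(H2C2O4) in each aliquot = 1/2 × 2.454 × 10^-3 = 1.227 × 10^-3 mol
n(H2C2O4) in the whole flask = 1.227 × 10^-3 × 500.0/25.00 = 0.02454 mol
mass of H2C2O4 = 0.02454 × 90.03 = 2.210 g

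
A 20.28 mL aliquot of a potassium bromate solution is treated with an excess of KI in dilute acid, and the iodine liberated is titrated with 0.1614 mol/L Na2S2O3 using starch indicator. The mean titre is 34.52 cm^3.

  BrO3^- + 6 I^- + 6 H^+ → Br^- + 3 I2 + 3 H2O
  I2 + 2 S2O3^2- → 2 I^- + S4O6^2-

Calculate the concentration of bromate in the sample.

n(S2O3^2-) = 0.03452 × 0.1614 = 5.572 × 10^-3 mol
n(I2) = n(S2O3^2-)/2 = 2.786 × 10^-3 mol
From the 1:3 ratio, n(BrO3^-) in the aliquot = 1/3 × 2.786 × 10^-3 = 9.286 × 10^-4 mol
[BrO3^-] = 9.286 × 10^-4 / 0.02028 = 0.04579 mol/L

0.04579 mol/L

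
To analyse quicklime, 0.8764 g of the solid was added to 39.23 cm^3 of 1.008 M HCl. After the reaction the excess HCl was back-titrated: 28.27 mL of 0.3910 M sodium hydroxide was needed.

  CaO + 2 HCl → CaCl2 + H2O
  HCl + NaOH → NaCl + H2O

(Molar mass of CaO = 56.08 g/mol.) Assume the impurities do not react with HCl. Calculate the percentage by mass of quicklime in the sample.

n(HCl) added = 0.03923 × 1.008 = 0.03954 mol
n(NaOH) used in back-titration = 0.02827 × 0.3910 = 0.01105 mol
n(HCl) left over = 0.01105 mol (1:1 ratio)
n(HCl) consumed by analyte = 0.03954 − 0.01105 = 0.02849 mol
From the 1:2 ratio, n(CaO) = 1/2 × 0.02849 = 0.01425 mol
mass of CaO = 0.01425 × 56.08 = 0.7989 g
% CaO = 0.7989 / 0.8764 × 100 = 91.15 %

91.15 %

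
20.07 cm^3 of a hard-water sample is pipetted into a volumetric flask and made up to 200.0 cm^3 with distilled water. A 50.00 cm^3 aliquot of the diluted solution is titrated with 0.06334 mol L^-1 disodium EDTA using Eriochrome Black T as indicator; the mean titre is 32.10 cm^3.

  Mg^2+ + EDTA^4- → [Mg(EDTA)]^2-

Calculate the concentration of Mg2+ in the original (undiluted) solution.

0.4052 mol/L

n(EDTA) = 0.03210 × 0.06334 = 2.033 × 10^-3 mol
n(Mg2+) in the aliquot = 2.033 × 10^-3 mol (1:1 ratio)
[Mg2+]_dilute = 2.033 × 10^-3 / 0.05000 = 0.04066 mol/L
Dilution factor = 200.0 / 20.07 = 9.965
[Mg2+]_stock = 0.04066 × 9.965 = 0.4052 mol/L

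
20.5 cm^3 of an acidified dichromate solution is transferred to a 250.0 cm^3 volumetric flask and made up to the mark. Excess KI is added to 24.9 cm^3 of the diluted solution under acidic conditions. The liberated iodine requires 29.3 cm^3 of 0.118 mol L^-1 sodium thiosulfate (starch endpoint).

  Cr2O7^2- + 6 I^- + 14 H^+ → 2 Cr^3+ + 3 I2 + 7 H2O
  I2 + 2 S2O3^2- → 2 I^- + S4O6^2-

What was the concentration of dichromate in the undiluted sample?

n(S2O3^2-) = 0.0293 × 0.118 = 3.46 × 10^-3 mol
n(I2) = n(S2O3^2-)/2 = 1.73 × 10^-3 mol
From the 1:3 ratio, n(Cr2O7^2-) in the aliquot = 1/3 × 1.73 × 10^-3 = 5.76 × 10^-4 mol
[Cr2O7^2-]_dilute = 5.76 × 10^-4 / 0.0249 = 0.0231 mol/L
[Cr2O7^2-]_original = 0.0231 × 250.0/20.5 = 0.282 mol/L

0.282 mol/L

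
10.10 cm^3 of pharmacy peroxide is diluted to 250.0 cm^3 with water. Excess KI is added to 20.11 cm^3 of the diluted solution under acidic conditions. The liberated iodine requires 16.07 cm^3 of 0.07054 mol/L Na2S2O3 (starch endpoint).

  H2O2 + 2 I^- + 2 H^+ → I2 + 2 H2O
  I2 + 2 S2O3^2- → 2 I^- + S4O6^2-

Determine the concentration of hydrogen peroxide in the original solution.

n(S2O3^2-) = 0.01607 × 0.07054 = 1.134 × 10^-3 mol
n(I2) = n(S2O3^2-)/2 = 5.668 × 10^-4 mol
n(H2O2) in the aliquot = 5.668 × 10^-4 mol (1:1 ratio)
[H2O2]_dilute = 5.668 × 10^-4 / 0.02011 = 0.02818 mol/L
[H2O2]_original = 0.02818 × 250.0/10.10 = 0.6976 mol/L

0.6976 mol/L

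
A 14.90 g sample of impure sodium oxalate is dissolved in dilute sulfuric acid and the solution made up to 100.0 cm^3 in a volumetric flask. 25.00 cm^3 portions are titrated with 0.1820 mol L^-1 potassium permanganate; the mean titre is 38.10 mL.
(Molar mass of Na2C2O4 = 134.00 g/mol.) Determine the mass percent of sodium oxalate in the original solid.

2 MnO4^- + 5 C2O4^2- + 16 H^+ → 2 Mn^2+ + 10 CO2 + 8 H2O
n(KMnO4) per titration = 0.03810 × 0.1820 = 6.934 × 10^-3 mol
From the 5:2 ratio, n(Na2C2O4) in each aliquot = 5/2 × 6.934 × 10^-3 = 0.01734 mol
n(Na2C2O4) in the whole flask = 0.01734 × 100.0/25.00 = 0.06934 mol
mass of Na2C2O4 = 0.06934 × 134.00 = 9.292 g
% Na2C2O4 = 9.292 / 14.90 × 100 = 62.36 %

62.36 %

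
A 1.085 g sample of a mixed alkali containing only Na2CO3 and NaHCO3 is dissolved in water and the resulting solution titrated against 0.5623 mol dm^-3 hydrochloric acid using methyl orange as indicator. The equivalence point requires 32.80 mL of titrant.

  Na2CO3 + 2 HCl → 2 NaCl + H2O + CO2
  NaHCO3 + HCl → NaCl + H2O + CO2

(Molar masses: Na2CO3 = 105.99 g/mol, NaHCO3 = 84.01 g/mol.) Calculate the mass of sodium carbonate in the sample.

n(HCl) = 0.03280 × 0.5623 = 0.01844 mol
Let x = n(Na2CO3), y = n(NaHCO3).
Titrant: 2x + 1y = 0.01844;  mass: 105.99x + 84.01y = 1.085
Solving, x = 7.487 × 10^-3 mol, y = 3.469 × 10^-3 mol
mass of Na2CO3 = 7.487 × 10^-3 × 105.99 = 0.7936 g

0.7936 g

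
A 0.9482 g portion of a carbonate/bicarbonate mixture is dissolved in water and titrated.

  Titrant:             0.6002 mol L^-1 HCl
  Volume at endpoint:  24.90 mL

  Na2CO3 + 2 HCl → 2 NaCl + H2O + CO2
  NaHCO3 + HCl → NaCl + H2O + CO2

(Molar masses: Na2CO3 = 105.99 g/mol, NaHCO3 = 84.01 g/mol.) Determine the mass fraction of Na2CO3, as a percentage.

n(HCl) = 0.02490 × 0.6002 = 0.01494 mol
Let x = n(Na2CO3), y = n(NaHCO3).
Titrant: 2x + 1y = 0.01494;  mass: 105.99x + 84.01y = 0.9482
Solving, x = 4.955 × 10^-3 mol, y = 5.036 × 10^-3 mol
mass of Na2CO3 = 4.955 × 10^-3 × 105.99 = 0.5251 g
% Na2CO3 = 0.5251 / 0.9482 × 100 = 55.38 %

55.38 %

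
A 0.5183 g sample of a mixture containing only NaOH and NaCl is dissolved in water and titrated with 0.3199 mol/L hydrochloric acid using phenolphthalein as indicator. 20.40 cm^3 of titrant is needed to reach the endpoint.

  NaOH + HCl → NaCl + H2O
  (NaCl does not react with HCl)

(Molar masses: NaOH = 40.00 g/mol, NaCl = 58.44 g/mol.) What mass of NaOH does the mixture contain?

0.2610 g

n(HCl) = 0.02040 × 0.3199 = 6.526 × 10^-3 mol
Let x = n(NaOH), y = n(NaCl).
Titrant: 1x = 6.526 × 10^-3;  mass: 40.00x + 58.44y = 0.5183
Solving, x = 6.526 × 10^-3 mol, y = 4.402 × 10^-3 mol
mass of NaOH = 6.526 × 10^-3 × 40.00 = 0.2610 g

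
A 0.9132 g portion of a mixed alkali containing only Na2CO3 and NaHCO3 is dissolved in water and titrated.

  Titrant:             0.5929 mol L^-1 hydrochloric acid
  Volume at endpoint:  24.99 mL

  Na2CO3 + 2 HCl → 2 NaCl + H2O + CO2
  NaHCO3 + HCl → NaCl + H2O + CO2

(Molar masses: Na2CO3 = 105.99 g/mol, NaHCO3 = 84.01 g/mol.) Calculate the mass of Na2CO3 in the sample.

n(HCl) = 0.02499 × 0.5929 = 0.01482 mol
Let x = n(Na2CO3), y = n(NaHCO3).
Titrant: 2x + 1y = 0.01482;  mass: 105.99x + 84.01y = 0.9132
Solving, x = 5.345 × 10^-3 mol, y = 4.127 × 10^-3 mol
mass of Na2CO3 = 5.345 × 10^-3 × 105.99 = 0.5665 g

0.5665 g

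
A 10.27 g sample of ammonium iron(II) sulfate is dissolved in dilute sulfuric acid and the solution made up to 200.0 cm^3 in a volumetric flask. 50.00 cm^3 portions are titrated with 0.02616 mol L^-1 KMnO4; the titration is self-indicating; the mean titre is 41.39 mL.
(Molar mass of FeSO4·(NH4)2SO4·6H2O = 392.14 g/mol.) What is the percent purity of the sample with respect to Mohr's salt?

MnO4^- + 5 Fe^2+ + 8 H^+ → Mn^2+ + 5 Fe^3+ + 4 H2O
n(KMnO4) per titration = 0.04139 × 0.02616 = 1.083 × 10^-3 mol
From the 5:1 ratio, n(FeSO4·(NH4)2SO4·6H2O) in each aliquot = 5/1 × 1.083 × 10^-3 = 5.414 × 10^-3 mol
n(FeSO4·(NH4)2SO4·6H2O) in the whole flask = 5.414 × 10^-3 × 200.0/50.00 = 0.02166 mol
mass of FeSO4·(NH4)2SO4·6H2O = 0.02166 × 392.14 = 8.492 g
% FeSO4·(NH4)2SO4·6H2O = 8.492 / 10.27 × 100 = 82.69 %

82.69 %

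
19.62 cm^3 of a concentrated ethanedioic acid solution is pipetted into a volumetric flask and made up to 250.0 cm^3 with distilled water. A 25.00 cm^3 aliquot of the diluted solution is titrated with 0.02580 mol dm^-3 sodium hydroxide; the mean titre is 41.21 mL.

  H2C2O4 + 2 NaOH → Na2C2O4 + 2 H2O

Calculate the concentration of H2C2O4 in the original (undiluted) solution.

n(NaOH) = 0.04121 × 0.02580 = 1.063 × 10^-3 mol
From the 1:2 ratio, n(H2C2O4) in the aliquot = 1/2 × 1.063 × 10^-3 = 5.316 × 10^-4 mol
[H2C2O4]_dilute = 5.316 × 10^-4 / 0.02500 = 0.02126 mol/L
Dilution factor = 250.0 / 19.62 = 12.74
[H2C2O4]_stock = 0.02126 × 12.74 = 0.2710 mol/L

0.2710 mol/L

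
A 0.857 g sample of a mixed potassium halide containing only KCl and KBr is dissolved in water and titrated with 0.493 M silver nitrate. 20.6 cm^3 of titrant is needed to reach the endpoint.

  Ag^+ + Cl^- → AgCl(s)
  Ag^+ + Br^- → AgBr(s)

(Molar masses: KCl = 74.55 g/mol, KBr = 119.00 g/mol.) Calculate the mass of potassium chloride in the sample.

0.590 g

n(AgNO3) = 0.0206 × 0.493 = 0.0102 mol
Let x = n(KCl), y = n(KBr).
Titrant: 1x + 1y = 0.0102;  mass: 74.55x + 119.00y = 0.857
Solving, x = 7.91 × 10^-3 mol, y = 2.25 × 10^-3 mol
mass of KCl = 7.91 × 10^-3 × 74.55 = 0.590 g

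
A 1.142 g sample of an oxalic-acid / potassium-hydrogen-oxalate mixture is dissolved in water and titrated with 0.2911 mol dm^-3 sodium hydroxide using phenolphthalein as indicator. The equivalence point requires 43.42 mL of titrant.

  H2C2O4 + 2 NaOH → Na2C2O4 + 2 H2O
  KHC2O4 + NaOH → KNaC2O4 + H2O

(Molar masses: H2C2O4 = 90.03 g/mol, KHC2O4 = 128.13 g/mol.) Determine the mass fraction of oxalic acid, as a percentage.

22.65 %

n(NaOH) = 0.04342 × 0.2911 = 0.01264 mol
Let x = n(H2C2O4), y = n(KHC2O4).
Titrant: 2x + 1y = 0.01264;  mass: 90.03x + 128.13y = 1.142
Solving, x = 2.873 × 10^-3 mol, y = 6.894 × 10^-3 mol
mass of H2C2O4 = 2.873 × 10^-3 × 90.03 = 0.2586 g
% H2C2O4 = 0.2586 / 1.142 × 100 = 22.65 %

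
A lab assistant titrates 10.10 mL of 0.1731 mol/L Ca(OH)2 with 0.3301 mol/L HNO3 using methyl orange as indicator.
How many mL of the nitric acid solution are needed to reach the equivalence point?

Ca(OH)2 + 2 HNO3 → Ca(NO3)2 + 2 H2O
n(Ca(OH)2) = 0.01010 L × 0.1731 mol/L = 1.748 × 10^-3 mol
From the 2:1 stoichiometry, n(HNO3) = 2/1 × 1.748 × 10^-3 = 3.497 × 10^-3 mol
V(HNO3) = 3.497 × 10^-3 mol / 0.3301 mol/L = 0.01059 L = 10.59 mL

10.59 mL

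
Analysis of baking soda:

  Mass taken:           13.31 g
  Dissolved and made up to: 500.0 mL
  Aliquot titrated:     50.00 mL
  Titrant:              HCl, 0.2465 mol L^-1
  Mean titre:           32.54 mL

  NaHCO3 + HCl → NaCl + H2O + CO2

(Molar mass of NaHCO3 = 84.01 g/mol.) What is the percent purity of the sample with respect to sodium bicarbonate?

50.63 %

n(HCl) per titration = 0.03254 × 0.2465 = 8.021 × 10^-3 mol
n(NaHCO3) in each aliquot = 8.021 × 10^-3 mol (1:1 ratio)
n(NaHCO3) in the whole flask = 8.021 × 10^-3 × 500.0/50.00 = 0.08021 mol
mass of NaHCO3 = 0.08021 × 84.01 = 6.739 g
% NaHCO3 = 6.739 / 13.31 × 100 = 50.63 %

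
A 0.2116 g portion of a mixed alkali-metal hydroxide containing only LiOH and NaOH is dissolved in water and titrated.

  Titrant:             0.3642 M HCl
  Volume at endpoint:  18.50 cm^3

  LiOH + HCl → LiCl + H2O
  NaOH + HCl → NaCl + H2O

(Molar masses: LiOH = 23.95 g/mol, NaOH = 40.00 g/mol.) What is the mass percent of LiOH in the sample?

n(HCl) = 0.01850 × 0.3642 = 6.738 × 10^-3 mol
Let x = n(LiOH), y = n(NaOH).
Titrant: 1x + 1y = 6.738 × 10^-3;  mass: 23.95x + 40.00y = 0.2116
Solving, x = 3.608 × 10^-3 mol, y = 3.130 × 10^-3 mol
mass of LiOH = 3.608 × 10^-3 × 23.95 = 0.08641 g
% LiOH = 0.08641 / 0.2116 × 100 = 40.84 %

40.84 %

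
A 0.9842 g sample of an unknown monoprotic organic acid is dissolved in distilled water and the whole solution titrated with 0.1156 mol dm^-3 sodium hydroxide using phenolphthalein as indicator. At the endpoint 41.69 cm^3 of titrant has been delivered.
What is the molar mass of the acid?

204.2 g/mol

n(NaOH) = 0.04169 L × 0.1156 mol/L = 4.819 × 10^-3 mol
n(HA) = 4.819 × 10^-3 mol (1:1 ratio)
M = m / n = 0.9842 g / 4.819 × 10^-3 mol = 204.2 g/mol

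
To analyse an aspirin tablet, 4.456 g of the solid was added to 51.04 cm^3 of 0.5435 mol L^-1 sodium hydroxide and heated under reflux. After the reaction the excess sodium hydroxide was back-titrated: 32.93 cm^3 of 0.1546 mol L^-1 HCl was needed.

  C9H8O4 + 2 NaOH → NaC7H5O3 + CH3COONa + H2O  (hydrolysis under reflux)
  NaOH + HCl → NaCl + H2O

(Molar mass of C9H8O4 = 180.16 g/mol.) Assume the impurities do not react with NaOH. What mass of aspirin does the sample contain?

n(NaOH) added = 0.05104 × 0.5435 = 0.02774 mol
n(HCl) used in back-titration = 0.03293 × 0.1546 = 5.091 × 10^-3 mol
n(NaOH) left over = 5.091 × 10^-3 mol (1:1 ratio)
n(NaOH) consumed by analyte = 0.02774 − 5.091 × 10^-3 = 0.02265 mol
From the 1:2 ratio, n(C9H8O4) = 1/2 × 0.02265 = 0.01132 mol
mass of C9H8O4 = 0.01132 × 180.16 = 2.040 g

2.040 g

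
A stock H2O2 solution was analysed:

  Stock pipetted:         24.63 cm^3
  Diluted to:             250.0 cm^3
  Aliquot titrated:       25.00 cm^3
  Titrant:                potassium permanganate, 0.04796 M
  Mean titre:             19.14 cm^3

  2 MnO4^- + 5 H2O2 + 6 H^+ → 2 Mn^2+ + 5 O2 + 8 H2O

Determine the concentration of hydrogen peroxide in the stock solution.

n(KMnO4) = 0.01914 × 0.04796 = 9.180 × 10^-4 mol
From the 5:2 ratio, n(H2O2) in the aliquot = 5/2 × 9.180 × 10^-4 = 2.295 × 10^-3 mol
[H2O2]_dilute = 2.295 × 10^-3 / 0.02500 = 0.09180 mol/L
Dilution factor = 250.0 / 24.63 = 10.15
[H2O2]_stock = 0.09180 × 10.15 = 0.9317 mol/L

0.9317 M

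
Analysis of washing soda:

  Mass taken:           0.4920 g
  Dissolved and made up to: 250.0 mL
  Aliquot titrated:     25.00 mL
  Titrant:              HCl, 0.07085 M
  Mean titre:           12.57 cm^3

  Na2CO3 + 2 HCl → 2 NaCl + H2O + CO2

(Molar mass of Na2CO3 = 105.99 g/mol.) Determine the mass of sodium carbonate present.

0.4720 g

n(HCl) per titration = 0.01257 × 0.07085 = 8.906 × 10^-4 mol
From the 1:2 ratio, n(Na2CO3) in each aliquot = 1/2 × 8.906 × 10^-4 = 4.453 × 10^-4 mol
n(Na2CO3) in the whole flask = 4.453 × 10^-4 × 250.0/25.00 = 4.453 × 10^-3 mol
mass of Na2CO3 = 4.453 × 10^-3 × 105.99 = 0.4720 g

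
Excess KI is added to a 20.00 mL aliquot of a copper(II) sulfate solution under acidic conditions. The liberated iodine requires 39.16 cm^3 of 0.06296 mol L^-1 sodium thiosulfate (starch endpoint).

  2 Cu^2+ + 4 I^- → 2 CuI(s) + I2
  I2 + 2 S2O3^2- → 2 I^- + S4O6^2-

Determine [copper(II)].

n(S2O3^2-) = 0.03916 × 0.06296 = 2.466 × 10^-3 mol
n(I2) = n(S2O3^2-)/2 = 1.233 × 10^-3 mol
From the 2:1 ratio, n(Cu2+) in the aliquot = 2/1 × 1.233 × 10^-3 = 2.466 × 10^-3 mol
[Cu2+] = 2.466 × 10^-3 / 0.02000 = 0.1233 mol/L

0.1233 mol/L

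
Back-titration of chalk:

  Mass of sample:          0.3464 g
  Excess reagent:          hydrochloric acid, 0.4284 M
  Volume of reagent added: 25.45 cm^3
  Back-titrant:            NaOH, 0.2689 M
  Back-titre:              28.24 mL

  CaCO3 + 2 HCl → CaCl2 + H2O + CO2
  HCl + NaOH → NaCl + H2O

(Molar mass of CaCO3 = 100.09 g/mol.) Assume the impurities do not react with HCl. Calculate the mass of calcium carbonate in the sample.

0.1656 g

n(HCl) added = 0.02545 × 0.4284 = 0.01090 mol
n(NaOH) used in back-titration = 0.02824 × 0.2689 = 7.594 × 10^-3 mol
n(HCl) left over = 7.594 × 10^-3 mol (1:1 ratio)
n(HCl) consumed by analyte = 0.01090 − 7.594 × 10^-3 = 3.309 × 10^-3 mol
From the 1:2 ratio, n(CaCO3) = 1/2 × 3.309 × 10^-3 = 1.655 × 10^-3 mol
mass of CaCO3 = 1.655 × 10^-3 × 100.09 = 0.1656 g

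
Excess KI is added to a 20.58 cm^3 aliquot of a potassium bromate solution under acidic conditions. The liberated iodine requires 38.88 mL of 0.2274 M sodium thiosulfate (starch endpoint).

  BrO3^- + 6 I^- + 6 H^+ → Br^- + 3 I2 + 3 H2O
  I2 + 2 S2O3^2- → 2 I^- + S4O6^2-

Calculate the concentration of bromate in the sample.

n(S2O3^2-) = 0.03888 × 0.2274 = 8.841 × 10^-3 mol
n(I2) = n(S2O3^2-)/2 = 4.421 × 10^-3 mol
From the 1:3 ratio, n(BrO3^-) in the aliquot = 1/3 × 4.421 × 10^-3 = 1.474 × 10^-3 mol
[BrO3^-] = 1.474 × 10^-3 / 0.02058 = 0.07160 mol/L

0.07160 M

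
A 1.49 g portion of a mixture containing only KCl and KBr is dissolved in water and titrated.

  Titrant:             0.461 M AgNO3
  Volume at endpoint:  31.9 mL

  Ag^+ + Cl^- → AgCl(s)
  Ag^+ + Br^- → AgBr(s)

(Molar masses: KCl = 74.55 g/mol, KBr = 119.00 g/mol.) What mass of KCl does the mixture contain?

0.436 g

n(AgNO3) = 0.0319 × 0.461 = 0.0147 mol
Let x = n(KCl), y = n(KBr).
Titrant: 1x + 1y = 0.0147;  mass: 74.55x + 119.00y = 1.49
Solving, x = 5.85 × 10^-3 mol, y = 8.86 × 10^-3 mol
mass of KCl = 5.85 × 10^-3 × 74.55 = 0.436 g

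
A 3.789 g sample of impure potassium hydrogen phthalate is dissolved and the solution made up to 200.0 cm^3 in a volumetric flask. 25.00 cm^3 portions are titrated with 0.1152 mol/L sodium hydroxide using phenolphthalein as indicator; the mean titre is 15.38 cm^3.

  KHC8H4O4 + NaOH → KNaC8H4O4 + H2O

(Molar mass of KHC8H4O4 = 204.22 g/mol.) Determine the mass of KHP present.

2.895 g

n(NaOH) per titration = 0.01538 × 0.1152 = 1.772 × 10^-3 mol
n(KHC8H4O4) in each aliquot = 1.772 × 10^-3 mol (1:1 ratio)
n(KHC8H4O4) in the whole flask = 1.772 × 10^-3 × 200.0/25.00 = 0.01417 mol
mass of KHC8H4O4 = 0.01417 × 204.22 = 2.895 g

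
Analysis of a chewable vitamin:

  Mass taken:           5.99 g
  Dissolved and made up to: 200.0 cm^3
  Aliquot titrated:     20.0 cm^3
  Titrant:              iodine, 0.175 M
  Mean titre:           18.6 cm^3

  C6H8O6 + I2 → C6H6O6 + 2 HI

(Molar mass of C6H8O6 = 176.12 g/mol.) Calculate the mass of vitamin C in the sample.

n(I2) per titration = 0.0186 × 0.175 = 3.25 × 10^-3 mol
n(C6H8O6) in each aliquot = 3.25 × 10^-3 mol (1:1 ratio)
n(C6H8O6) in the whole flask = 3.25 × 10^-3 × 200.0/20.0 = 0.0326 mol
mass of C6H8O6 = 0.0326 × 176.12 = 5.73 g

5.73 g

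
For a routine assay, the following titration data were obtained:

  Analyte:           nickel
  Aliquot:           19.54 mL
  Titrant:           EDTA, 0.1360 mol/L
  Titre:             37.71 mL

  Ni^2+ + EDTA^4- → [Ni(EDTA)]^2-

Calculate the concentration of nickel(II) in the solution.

n(EDTA) = 0.03771 L × 0.1360 mol/L = 5.129 × 10^-3 mol
n(Ni2+) = 5.129 × 10^-3 mol (1:1 mole ratio)
[Ni2+] = 5.129 × 10^-3 mol / 0.01954 L = 0.2625 mol/L

0.2625 mol/L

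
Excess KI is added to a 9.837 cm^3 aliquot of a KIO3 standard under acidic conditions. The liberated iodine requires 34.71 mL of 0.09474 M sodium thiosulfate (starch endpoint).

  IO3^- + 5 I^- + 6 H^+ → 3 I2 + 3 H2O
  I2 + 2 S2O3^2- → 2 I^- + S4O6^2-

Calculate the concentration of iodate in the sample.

n(S2O3^2-) = 0.03471 × 0.09474 = 3.288 × 10^-3 mol
n(I2) = n(S2O3^2-)/2 = 1.644 × 10^-3 mol
From the 1:3 ratio, n(IO3^-) in the aliquot = 1/3 × 1.644 × 10^-3 = 5.481 × 10^-4 mol
[IO3^-] = 5.481 × 10^-4 / 0.009837 = 0.05572 mol/L

0.05572 M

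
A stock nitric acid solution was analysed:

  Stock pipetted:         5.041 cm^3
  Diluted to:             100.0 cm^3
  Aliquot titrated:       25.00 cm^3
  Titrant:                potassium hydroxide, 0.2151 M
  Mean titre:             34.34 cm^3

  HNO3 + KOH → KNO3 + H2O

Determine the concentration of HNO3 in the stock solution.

5.861 M

n(KOH) = 0.03434 × 0.2151 = 7.387 × 10^-3 mol
n(HNO3) in the aliquot = 7.387 × 10^-3 mol (1:1 ratio)
[HNO3]_dilute = 7.387 × 10^-3 / 0.02500 = 0.2955 mol/L
Dilution factor = 100.0 / 5.041 = 19.84
[HNO3]_stock = 0.2955 × 19.84 = 5.861 mol/L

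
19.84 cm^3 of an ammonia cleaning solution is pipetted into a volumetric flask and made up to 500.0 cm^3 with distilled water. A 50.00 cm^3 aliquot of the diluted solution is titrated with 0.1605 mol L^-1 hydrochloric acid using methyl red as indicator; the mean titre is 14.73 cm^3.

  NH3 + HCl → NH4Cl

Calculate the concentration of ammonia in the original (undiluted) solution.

1.192 mol/L

n(HCl) = 0.01473 × 0.1605 = 2.364 × 10^-3 mol
n(NH3) in the aliquot = 2.364 × 10^-3 mol (1:1 ratio)
[NH3]_dilute = 2.364 × 10^-3 / 0.05000 = 0.04728 mol/L
Dilution factor = 500.0 / 19.84 = 25.20
[NH3]_stock = 0.04728 × 25.20 = 1.192 mol/L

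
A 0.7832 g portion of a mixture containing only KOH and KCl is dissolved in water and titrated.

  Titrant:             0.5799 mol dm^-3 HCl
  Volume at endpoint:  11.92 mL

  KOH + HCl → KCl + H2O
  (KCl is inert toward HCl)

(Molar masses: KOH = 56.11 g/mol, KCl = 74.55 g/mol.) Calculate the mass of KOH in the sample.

n(HCl) = 0.01192 × 0.5799 = 6.912 × 10^-3 mol
Let x = n(KOH), y = n(KCl).
Titrant: 1x = 6.912 × 10^-3;  mass: 56.11x + 74.55y = 0.7832
Solving, x = 6.912 × 10^-3 mol, y = 5.303 × 10^-3 mol
mass of KOH = 6.912 × 10^-3 × 56.11 = 0.3879 g

0.3879 g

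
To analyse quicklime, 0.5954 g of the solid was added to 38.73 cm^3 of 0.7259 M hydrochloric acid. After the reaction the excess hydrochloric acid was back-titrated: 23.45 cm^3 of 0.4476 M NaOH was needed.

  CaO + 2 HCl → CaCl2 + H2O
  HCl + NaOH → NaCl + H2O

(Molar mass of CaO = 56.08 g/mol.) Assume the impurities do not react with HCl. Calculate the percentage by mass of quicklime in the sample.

n(HCl) added = 0.03873 × 0.7259 = 0.02811 mol
n(NaOH) used in back-titration = 0.02345 × 0.4476 = 0.01050 mol
n(HCl) left over = 0.01050 mol (1:1 ratio)
n(HCl) consumed by analyte = 0.02811 − 0.01050 = 0.01762 mol
From the 1:2 ratio, n(CaO) = 1/2 × 0.01762 = 8.809 × 10^-3 mol
mass of CaO = 8.809 × 10^-3 × 56.08 = 0.4940 g
% CaO = 0.4940 / 0.5954 × 100 = 82.97 %

82.97 %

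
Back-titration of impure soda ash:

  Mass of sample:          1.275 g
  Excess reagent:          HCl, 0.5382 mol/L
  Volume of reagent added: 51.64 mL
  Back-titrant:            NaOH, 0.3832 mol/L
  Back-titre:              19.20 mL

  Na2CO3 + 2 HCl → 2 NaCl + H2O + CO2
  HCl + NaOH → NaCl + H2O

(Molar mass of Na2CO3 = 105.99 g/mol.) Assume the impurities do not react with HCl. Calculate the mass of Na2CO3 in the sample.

n(HCl) added = 0.05164 × 0.5382 = 0.02779 mol
n(NaOH) used in back-titration = 0.01920 × 0.3832 = 7.357 × 10^-3 mol
n(HCl) left over = 7.357 × 10^-3 mol (1:1 ratio)
n(HCl) consumed by analyte = 0.02779 − 7.357 × 10^-3 = 0.02044 mol
From the 1:2 ratio, n(Na2CO3) = 1/2 × 0.02044 = 0.01022 mol
mass of Na2CO3 = 0.01022 × 105.99 = 1.083 g

1.083 g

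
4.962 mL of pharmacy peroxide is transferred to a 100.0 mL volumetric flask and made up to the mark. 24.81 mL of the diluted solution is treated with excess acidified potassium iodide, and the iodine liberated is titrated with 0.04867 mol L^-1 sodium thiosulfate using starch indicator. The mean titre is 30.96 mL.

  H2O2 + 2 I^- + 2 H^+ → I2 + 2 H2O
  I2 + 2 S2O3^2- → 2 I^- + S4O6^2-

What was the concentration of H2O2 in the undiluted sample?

0.6120 mol/L

n(S2O3^2-) = 0.03096 × 0.04867 = 1.507 × 10^-3 mol
n(I2) = n(S2O3^2-)/2 = 7.534 × 10^-4 mol
n(H2O2) in the aliquot = 7.534 × 10^-4 mol (1:1 ratio)
[H2O2]_dilute = 7.534 × 10^-4 / 0.02481 = 0.03037 mol/L
[H2O2]_original = 0.03037 × 100.0/4.962 = 0.6120 mol/L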